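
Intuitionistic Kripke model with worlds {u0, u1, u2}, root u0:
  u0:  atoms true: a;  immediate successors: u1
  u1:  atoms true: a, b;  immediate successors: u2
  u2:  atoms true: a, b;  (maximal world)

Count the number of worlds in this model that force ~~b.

u0: forces it.
u1: forces it.
u2: forces it.
Worlds forcing the formula: {u0, u1, u2}.

3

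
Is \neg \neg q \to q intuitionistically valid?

No

This is double-negation elimination, which is not intuitionistically valid.
A Kripke countermodel: worlds 0, 1; order generated by 0 \le 1; atoms true at each world — 0:{}; 1:{q}.
0 \nVdash \neg \neg q \to q: already at 0 itself, 0 \Vdash \neg \neg q but 0 \nVdash q.
0 lacks atom q, so 0 \nVdash q.
So the root 0 does not force the formula.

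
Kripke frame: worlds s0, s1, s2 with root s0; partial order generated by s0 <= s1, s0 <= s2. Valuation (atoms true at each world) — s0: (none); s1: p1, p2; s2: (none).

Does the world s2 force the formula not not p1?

No

s2 does not force not not p1 since s2 is accessible from s2 and s2 forces not p1.
s2 forces not p1: no world accessible from s2 forces p1.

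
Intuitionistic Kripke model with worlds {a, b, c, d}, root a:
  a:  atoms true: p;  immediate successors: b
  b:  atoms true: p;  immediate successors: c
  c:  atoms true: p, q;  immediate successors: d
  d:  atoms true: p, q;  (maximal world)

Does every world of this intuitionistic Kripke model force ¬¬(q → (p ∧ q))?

a ⊩ ¬¬(q → (p ∧ q)): no world accessible from a forces ¬(q → (p ∧ q)).
Since the root a forces ¬¬(q → (p ∧ q)) and forcing is persistent (monotone upward), every world forces it.

Yes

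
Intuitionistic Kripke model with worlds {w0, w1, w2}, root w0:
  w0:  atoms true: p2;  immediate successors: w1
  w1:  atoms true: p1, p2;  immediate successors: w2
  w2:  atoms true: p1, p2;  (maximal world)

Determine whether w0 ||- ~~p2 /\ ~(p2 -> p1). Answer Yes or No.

No

w0 ||-/- ~~p2 /\ ~(p2 -> p1) since w0 fails ~(p2 -> p1).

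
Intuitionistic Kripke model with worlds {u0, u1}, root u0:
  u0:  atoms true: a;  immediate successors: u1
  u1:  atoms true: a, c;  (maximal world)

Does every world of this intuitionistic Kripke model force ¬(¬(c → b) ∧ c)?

Not every world: u0 ⊮ ¬(¬(c → b) ∧ c).
u0 ⊮ ¬(¬(c → b) ∧ c) since u1 is accessible from u0 and u1 ⊩ ¬(c → b) ∧ c.
u1 ⊩ ¬(c → b) ∧ c since u1 forces both conjuncts.

No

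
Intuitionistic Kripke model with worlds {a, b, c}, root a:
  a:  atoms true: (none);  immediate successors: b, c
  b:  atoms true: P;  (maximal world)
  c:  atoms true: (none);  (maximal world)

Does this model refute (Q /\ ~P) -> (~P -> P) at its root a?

No

a ||- (Q /\ ~P) -> (~P -> P) vacuously: no world accessible from a forces the antecedent Q /\ ~P.
So the root a forces (Q /\ ~P) -> (~P -> P); the model is not a countermodel.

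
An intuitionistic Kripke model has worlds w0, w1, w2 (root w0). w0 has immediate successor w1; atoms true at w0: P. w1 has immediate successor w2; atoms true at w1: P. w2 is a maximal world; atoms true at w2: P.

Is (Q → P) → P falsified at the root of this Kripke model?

w0 ⊩ (Q → P) → P: every world accessible from w0 that forces Q → P (namely w0, w1, w2) also forces P.
So the root w0 forces (Q → P) → P; the model is not a countermodel.

No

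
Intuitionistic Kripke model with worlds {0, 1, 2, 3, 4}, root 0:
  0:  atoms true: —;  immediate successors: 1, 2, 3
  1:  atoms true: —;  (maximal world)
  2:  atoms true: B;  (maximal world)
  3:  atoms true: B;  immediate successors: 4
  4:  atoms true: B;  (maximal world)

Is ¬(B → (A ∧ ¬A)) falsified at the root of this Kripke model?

Yes

0 ⊮ ¬(B → (A ∧ ¬A)) since 1 is accessible from 0 and 1 ⊩ B → (A ∧ ¬A).
1 ⊩ B → (A ∧ ¬A) vacuously: no world accessible from 1 forces the antecedent B.
So the root 0 does not force ¬(B → (A ∧ ¬A)); the model is a countermodel.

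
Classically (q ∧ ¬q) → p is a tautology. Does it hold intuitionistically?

This is an instance of ex falso quodlibet, which is intuitionistically derivable.
No world can force both q and ¬q, so the antecedent q ∧ ¬q is never forced and the implication holds vacuously at every world.

Yes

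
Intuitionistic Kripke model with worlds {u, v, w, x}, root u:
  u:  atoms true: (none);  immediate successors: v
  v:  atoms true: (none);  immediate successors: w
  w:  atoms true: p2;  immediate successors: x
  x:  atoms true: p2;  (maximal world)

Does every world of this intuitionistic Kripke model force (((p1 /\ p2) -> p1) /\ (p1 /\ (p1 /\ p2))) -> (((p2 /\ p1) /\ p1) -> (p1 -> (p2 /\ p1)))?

Yes

u ||- (((p1 /\ p2) -> p1) /\ (p1 /\ (p1 /\ p2))) -> (((p2 /\ p1) /\ p1) -> (p1 -> (p2 /\ p1))) vacuously: no world accessible from u forces the antecedent ((p1 /\ p2) -> p1) /\ (p1 /\ (p1 /\ p2)).
Since the root u forces (((p1 /\ p2) -> p1) /\ (p1 /\ (p1 /\ p2))) -> (((p2 /\ p1) /\ p1) -> (p1 -> (p2 /\ p1))) and forcing is persistent (monotone upward), every world forces it.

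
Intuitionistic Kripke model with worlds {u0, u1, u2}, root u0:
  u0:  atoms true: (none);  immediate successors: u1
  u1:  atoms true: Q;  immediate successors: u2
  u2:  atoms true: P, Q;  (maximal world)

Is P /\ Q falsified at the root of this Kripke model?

u0 ||-/- P /\ Q since u0 fails P.
So the root u0 does not force P /\ Q; the model is a countermodel.

Yes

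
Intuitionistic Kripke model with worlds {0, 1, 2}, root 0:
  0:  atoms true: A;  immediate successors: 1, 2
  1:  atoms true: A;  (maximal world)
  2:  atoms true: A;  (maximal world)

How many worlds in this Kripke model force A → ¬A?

0

0: does not force it — 0 ⊮ A → ¬A: already at 0 itself, 0 ⊩ A but 0 ⊮ ¬A.
1: does not force it.
2: does not force it.
Worlds forcing the formula: { }.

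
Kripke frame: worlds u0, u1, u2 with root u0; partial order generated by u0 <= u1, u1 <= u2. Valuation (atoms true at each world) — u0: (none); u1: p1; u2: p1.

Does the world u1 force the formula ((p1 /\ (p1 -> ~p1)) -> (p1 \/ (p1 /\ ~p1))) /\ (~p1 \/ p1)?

Yes

u1 ||- ((p1 /\ (p1 -> ~p1)) -> (p1 \/ (p1 /\ ~p1))) /\ (~p1 \/ p1) since u1 forces both conjuncts.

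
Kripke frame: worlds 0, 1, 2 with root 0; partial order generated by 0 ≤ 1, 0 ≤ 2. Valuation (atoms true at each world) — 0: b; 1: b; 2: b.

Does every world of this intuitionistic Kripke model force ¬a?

0 ⊩ ¬a: no world accessible from 0 forces a.
Since the root 0 forces ¬a and forcing is persistent (monotone upward), every world forces it.

Yes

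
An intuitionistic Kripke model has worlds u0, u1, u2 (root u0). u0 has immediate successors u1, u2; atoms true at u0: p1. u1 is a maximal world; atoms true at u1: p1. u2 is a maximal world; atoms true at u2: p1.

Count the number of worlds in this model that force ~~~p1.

0

u0: does not force it — u0 ||-/- ~~~p1 since u0 is accessible from u0 and u0 ||- ~~p1.
u1: does not force it — u1 ||-/- ~~~p1 since u1 is accessible from u1 and u1 ||- ~~p1.
u2: does not force it — u2 ||-/- ~~~p1 since u2 is accessible from u2 and u2 ||- ~~p1.
Worlds forcing the formula: { }.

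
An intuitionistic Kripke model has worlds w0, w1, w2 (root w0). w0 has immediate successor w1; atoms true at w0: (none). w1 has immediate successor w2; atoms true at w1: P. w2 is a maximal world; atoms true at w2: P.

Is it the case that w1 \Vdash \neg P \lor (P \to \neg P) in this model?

No

w1 \nVdash \neg P \lor (P \to \neg P): neither disjunct is forced at w1.
w1 \nVdash \neg P since w1 is accessible from w1 and w1 \Vdash P.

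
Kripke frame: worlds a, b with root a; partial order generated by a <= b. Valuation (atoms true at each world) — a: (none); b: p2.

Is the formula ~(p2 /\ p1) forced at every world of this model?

Yes

a ||- ~(p2 /\ p1): no world accessible from a forces p2 /\ p1.
Since the root a forces ~(p2 /\ p1) and forcing is persistent (monotone upward), every world forces it.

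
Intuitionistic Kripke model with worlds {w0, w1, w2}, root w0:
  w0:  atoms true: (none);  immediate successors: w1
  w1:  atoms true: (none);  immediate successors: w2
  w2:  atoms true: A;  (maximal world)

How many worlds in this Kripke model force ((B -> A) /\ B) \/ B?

0

w0: does not force it — w0 ||-/- ((B -> A) /\ B) \/ B: neither disjunct is forced at w0.
w1: does not force it — w1 ||-/- ((B -> A) /\ B) \/ B: neither disjunct is forced at w1.
w2: does not force it — w2 ||-/- ((B -> A) /\ B) \/ B: neither disjunct is forced at w2.
Worlds forcing the formula: { }.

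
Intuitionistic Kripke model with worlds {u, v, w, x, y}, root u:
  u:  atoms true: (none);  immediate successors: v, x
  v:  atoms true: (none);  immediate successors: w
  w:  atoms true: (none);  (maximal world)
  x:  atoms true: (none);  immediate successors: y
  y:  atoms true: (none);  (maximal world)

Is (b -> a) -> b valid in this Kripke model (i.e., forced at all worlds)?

Not every world: u ||-/- (b -> a) -> b.
u ||-/- (b -> a) -> b: already at u itself, u ||- b -> a but u ||-/- b.
u lacks atom b, so u ||-/- b.

No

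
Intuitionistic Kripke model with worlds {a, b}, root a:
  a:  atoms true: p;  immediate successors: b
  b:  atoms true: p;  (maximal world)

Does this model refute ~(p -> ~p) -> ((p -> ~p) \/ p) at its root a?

a ||- ~(p -> ~p) -> ((p -> ~p) \/ p): every world accessible from a that forces ~(p -> ~p) (namely a, b) also forces (p -> ~p) \/ p.
So the root a forces ~(p -> ~p) -> ((p -> ~p) \/ p); the model is not a countermodel.

No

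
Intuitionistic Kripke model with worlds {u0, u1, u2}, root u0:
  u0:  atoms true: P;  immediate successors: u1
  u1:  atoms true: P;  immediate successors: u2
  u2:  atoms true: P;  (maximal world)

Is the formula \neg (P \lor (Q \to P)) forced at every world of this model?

No

Not every world: u0 \nVdash \neg (P \lor (Q \to P)).
u0 \nVdash \neg (P \lor (Q \to P)) since u0 is accessible from u0 and u0 \Vdash P \lor (Q \to P).
u0 \Vdash P \lor (Q \to P) via the disjunct P.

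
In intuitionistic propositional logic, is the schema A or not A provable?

No

This is the law of excluded middle, which is not intuitionistically valid.
A Kripke countermodel: worlds u0, u1; order generated by u0 <= u1; atoms true at each world — u0:{}; u1:{A}.
u0 does not force A or not A: neither disjunct is forced at u0.
u0 lacks atom A, so u0 does not force A.
So the root u0 does not force the formula.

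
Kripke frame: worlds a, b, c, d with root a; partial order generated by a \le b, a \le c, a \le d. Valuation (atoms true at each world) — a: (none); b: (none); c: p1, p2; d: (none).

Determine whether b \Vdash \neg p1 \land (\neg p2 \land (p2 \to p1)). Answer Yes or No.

b \Vdash \neg p1 \land (\neg p2 \land (p2 \to p1)) since b forces both conjuncts.

Yes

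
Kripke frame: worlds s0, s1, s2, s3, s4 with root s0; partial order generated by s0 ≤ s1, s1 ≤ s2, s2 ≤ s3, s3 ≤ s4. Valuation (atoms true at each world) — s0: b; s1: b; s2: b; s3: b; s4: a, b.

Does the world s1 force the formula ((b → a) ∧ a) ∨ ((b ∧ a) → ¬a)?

No

s1 ⊮ ((b → a) ∧ a) ∨ ((b ∧ a) → ¬a): neither disjunct is forced at s1.
s1 ⊮ (b → a) ∧ a since s1 fails b → a.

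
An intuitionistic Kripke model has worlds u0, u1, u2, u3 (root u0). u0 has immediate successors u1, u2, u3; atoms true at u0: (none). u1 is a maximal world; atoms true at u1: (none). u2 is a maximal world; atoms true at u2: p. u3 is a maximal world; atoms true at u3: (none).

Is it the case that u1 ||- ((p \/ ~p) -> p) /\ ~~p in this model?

u1 ||-/- ((p \/ ~p) -> p) /\ ~~p since u1 fails (p \/ ~p) -> p.

No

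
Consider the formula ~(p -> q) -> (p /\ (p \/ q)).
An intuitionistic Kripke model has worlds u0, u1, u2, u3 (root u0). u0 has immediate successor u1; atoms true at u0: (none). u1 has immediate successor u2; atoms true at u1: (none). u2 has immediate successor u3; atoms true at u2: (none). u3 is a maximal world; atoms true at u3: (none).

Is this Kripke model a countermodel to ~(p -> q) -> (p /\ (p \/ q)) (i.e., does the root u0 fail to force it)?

u0 ||- ~(p -> q) -> (p /\ (p \/ q)) vacuously: no world accessible from u0 forces the antecedent ~(p -> q).
So the root u0 forces ~(p -> q) -> (p /\ (p \/ q)); the model is not a countermodel.

No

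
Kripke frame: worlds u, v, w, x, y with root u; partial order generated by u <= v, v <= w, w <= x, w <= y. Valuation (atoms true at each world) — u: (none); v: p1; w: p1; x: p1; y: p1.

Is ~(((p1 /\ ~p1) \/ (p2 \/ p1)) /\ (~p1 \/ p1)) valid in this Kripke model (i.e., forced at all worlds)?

No

Not every world: u ||-/- ~(((p1 /\ ~p1) \/ (p2 \/ p1)) /\ (~p1 \/ p1)).
u ||-/- ~(((p1 /\ ~p1) \/ (p2 \/ p1)) /\ (~p1 \/ p1)) since v is accessible from u and v ||- ((p1 /\ ~p1) \/ (p2 \/ p1)) /\ (~p1 \/ p1).
v ||- ((p1 /\ ~p1) \/ (p2 \/ p1)) /\ (~p1 \/ p1) since v forces both conjuncts.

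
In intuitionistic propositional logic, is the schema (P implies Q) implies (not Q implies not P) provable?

Yes

This is the forward direction of contraposition, which is intuitionistically derivable.
Assume P implies Q and not Q. If P held then Q would follow, contradicting not Q; so not P.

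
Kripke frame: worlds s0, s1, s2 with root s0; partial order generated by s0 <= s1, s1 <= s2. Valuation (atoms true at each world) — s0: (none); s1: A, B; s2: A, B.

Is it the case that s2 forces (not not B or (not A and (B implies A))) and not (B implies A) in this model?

No

s2 does not force (not not B or (not A and (B implies A))) and not (B implies A) since s2 fails not (B implies A).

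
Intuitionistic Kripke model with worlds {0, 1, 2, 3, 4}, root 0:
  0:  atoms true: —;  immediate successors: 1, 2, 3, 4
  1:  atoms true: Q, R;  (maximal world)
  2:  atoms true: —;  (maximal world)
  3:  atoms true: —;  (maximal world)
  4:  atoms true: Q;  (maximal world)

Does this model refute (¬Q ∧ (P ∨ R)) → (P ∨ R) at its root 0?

0 ⊩ (¬Q ∧ (P ∨ R)) → (P ∨ R) vacuously: no world accessible from 0 forces the antecedent ¬Q ∧ (P ∨ R).
So the root 0 forces (¬Q ∧ (P ∨ R)) → (P ∨ R); the model is not a countermodel.

No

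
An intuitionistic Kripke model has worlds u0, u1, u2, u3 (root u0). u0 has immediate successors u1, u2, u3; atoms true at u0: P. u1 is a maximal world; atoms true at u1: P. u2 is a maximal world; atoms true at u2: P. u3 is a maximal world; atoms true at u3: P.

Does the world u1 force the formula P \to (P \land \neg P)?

No

u1 \nVdash P \to (P \land \neg P): already at u1 itself, u1 \Vdash P but u1 \nVdash P \land \neg P.
u1 \nVdash P \land \neg P since u1 fails \neg P.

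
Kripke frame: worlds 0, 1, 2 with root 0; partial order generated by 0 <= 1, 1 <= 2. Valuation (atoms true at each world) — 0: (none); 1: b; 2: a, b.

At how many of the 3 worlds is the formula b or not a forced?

2

0: does not force it — 0 does not force b or not a: neither disjunct is forced at 0.
1: forces it.
2: forces it.
Worlds forcing the formula: {1, 2}.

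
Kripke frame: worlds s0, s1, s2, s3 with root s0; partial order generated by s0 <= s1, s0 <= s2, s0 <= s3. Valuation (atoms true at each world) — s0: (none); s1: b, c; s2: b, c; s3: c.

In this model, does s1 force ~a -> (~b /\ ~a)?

No

s1 ||-/- ~a -> (~b /\ ~a): already at s1 itself, s1 ||- ~a but s1 ||-/- ~b /\ ~a.
s1 ||-/- ~b /\ ~a since s1 fails ~b.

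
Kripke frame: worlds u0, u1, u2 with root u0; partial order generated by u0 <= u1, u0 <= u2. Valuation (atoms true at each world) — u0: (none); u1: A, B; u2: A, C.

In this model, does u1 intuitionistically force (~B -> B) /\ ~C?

u1 ||- (~B -> B) /\ ~C since u1 forces both conjuncts.

Yes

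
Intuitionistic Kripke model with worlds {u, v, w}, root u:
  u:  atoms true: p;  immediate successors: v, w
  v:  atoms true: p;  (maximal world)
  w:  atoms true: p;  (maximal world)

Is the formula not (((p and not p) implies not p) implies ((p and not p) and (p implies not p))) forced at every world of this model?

Yes

u forces not (((p and not p) implies not p) implies ((p and not p) and (p implies not p))): no world accessible from u forces ((p and not p) implies not p) implies ((p and not p) and (p implies not p)).
Since the root u forces not (((p and not p) implies not p) implies ((p and not p) and (p implies not p))) and forcing is persistent (monotone upward), every world forces it.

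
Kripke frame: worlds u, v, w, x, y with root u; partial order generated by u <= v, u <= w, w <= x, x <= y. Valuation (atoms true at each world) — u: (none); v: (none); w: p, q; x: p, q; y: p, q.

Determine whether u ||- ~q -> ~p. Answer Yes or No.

Yes

u ||- ~q -> ~p: every world accessible from u that forces ~q (namely v) also forces ~p.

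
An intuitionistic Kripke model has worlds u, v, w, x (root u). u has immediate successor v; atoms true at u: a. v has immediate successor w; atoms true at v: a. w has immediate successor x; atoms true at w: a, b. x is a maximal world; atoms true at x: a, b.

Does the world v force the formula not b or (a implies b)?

No

v does not force not b or (a implies b): neither disjunct is forced at v.
v does not force not b since w is accessible from v and w forces b.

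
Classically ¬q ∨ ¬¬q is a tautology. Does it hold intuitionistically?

No

This is the weak law of excluded middle, which is not intuitionistically valid.
A Kripke countermodel: worlds w0, w1, w2; order generated by w0 ≤ w1, w0 ≤ w2; atoms true at each world — w0:{}; w1:{q}; w2:{}.
w0 ⊮ ¬q ∨ ¬¬q: neither disjunct is forced at w0.
w0 ⊮ ¬q since w1 is accessible from w0 and w1 ⊩ q.
So the root w0 does not force the formula.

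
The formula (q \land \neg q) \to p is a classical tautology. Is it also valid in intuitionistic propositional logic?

Yes

This is an instance of ex falso quodlibet, which is intuitionistically derivable.
No world can force both q and \neg q, so the antecedent q \land \neg q is never forced and the implication holds vacuously at every world.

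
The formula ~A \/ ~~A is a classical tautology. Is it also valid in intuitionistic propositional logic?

This is the weak law of excluded middle, which is not intuitionistically valid.
A Kripke countermodel: worlds s0, s1, s2; order generated by s0 <= s1, s0 <= s2; atoms true at each world — s0:{}; s1:{A}; s2:{}.
s0 ||-/- ~A \/ ~~A: neither disjunct is forced at s0.
s0 ||-/- ~A since s1 is accessible from s0 and s1 ||- A.
So the root s0 does not force the formula.

No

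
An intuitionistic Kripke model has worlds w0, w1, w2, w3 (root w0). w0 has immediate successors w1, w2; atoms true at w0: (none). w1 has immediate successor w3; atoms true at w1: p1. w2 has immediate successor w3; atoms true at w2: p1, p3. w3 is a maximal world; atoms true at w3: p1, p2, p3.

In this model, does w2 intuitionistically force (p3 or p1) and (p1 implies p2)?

No

w2 does not force (p3 or p1) and (p1 implies p2) since w2 fails p1 implies p2.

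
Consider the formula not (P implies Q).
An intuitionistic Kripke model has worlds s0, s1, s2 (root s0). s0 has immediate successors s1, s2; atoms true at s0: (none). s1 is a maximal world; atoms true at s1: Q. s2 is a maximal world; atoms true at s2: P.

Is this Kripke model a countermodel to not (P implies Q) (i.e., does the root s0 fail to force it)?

s0 does not force not (P implies Q) since s1 is accessible from s0 and s1 forces P implies Q.
s1 forces P implies Q vacuously: no world accessible from s1 forces the antecedent P.
So the root s0 does not force not (P implies Q); the model is a countermodel.

Yes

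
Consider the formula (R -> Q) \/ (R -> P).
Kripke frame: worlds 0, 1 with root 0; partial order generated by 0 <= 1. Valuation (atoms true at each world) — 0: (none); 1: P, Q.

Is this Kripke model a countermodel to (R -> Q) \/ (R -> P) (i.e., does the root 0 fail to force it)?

No

0 ||- (R -> Q) \/ (R -> P) via the disjunct R -> Q.
So the root 0 forces (R -> Q) \/ (R -> P); the model is not a countermodel.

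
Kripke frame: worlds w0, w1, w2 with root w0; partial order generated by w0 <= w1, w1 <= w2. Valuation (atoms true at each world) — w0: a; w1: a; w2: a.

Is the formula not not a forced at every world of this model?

Yes

w0 forces not not a: no world accessible from w0 forces not a.
Since the root w0 forces not not a and forcing is persistent (monotone upward), every world forces it.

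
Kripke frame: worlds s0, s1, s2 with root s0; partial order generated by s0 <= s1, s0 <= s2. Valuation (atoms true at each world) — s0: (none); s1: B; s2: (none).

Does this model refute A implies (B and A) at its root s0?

No

s0 forces A implies (B and A) vacuously: no world accessible from s0 forces the antecedent A.
So the root s0 forces A implies (B and A); the model is not a countermodel.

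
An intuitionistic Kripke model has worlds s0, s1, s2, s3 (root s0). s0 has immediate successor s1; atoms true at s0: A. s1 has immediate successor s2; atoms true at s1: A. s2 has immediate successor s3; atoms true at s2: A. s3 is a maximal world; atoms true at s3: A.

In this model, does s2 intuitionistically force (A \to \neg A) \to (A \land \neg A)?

s2 \Vdash (A \to \neg A) \to (A \land \neg A) vacuously: no world accessible from s2 forces the antecedent A \to \neg A.

Yes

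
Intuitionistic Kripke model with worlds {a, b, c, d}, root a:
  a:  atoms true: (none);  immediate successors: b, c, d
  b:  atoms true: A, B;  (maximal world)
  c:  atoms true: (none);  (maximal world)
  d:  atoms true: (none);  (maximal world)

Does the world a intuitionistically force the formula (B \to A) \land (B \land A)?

No

a \nVdash (B \to A) \land (B \land A) since a fails B \land A.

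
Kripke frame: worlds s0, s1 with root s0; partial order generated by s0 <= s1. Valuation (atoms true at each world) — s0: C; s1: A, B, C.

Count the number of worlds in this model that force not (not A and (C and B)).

2

s0: forces it.
s1: forces it.
Worlds forcing the formula: {s0, s1}.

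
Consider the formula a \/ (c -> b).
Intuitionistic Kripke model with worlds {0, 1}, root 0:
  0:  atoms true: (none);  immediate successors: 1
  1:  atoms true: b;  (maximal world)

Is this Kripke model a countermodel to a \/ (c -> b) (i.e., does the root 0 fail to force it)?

0 ||- a \/ (c -> b) via the disjunct c -> b.
So the root 0 forces a \/ (c -> b); the model is not a countermodel.

No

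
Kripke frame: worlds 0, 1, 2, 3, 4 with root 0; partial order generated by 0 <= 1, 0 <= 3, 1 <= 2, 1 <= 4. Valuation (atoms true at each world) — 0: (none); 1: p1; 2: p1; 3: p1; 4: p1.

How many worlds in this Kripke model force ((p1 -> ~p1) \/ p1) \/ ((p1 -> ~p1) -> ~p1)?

5

0: forces it.
1: forces it.
2: forces it.
3: forces it.
4: forces it.
Worlds forcing the formula: {0, 1, 2, 3, 4}.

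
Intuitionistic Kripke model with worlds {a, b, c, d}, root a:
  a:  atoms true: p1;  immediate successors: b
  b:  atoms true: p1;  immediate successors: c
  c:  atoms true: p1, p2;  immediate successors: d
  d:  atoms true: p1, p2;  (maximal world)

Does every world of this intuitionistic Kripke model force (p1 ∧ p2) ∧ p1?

No

Not every world: a ⊮ (p1 ∧ p2) ∧ p1.
a ⊮ (p1 ∧ p2) ∧ p1 since a fails p1 ∧ p2.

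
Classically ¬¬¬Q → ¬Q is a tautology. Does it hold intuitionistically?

Yes

This is triple-negation reduction, which is intuitionistically derivable.
Assume ¬¬¬Q and suppose Q. Then ¬¬Q (double-negation introduction), contradicting ¬¬¬Q. So ¬Q.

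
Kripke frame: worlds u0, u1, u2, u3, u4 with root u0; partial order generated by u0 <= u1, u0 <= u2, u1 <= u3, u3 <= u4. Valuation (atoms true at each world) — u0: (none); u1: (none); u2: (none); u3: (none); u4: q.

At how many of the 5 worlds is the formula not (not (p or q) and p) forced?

u0: forces it.
u1: forces it.
u2: forces it.
u3: forces it.
u4: forces it.
Worlds forcing the formula: {u0, u1, u2, u3, u4}.

5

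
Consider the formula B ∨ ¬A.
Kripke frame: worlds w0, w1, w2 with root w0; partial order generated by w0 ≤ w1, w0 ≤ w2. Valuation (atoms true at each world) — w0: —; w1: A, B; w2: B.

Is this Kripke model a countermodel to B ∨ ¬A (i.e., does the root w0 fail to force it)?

w0 ⊮ B ∨ ¬A: neither disjunct is forced at w0.
w0 lacks atom B, so w0 ⊮ B.
So the root w0 does not force B ∨ ¬A; the model is a countermodel.

Yes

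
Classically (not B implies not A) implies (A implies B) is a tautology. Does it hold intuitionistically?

No

This is the converse of contraposition, which is not intuitionistically valid.
A Kripke countermodel: worlds u, v; order generated by u <= v; atoms true at each world — u:{A}; v:{A,B}.
u does not force (not B implies not A) implies (A implies B): already at u itself, u forces not B implies not A but u does not force A implies B.
u does not force A implies B: already at u itself, u forces A but u does not force B.
u lacks atom B, so u does not force B.
So the root u does not force the formula.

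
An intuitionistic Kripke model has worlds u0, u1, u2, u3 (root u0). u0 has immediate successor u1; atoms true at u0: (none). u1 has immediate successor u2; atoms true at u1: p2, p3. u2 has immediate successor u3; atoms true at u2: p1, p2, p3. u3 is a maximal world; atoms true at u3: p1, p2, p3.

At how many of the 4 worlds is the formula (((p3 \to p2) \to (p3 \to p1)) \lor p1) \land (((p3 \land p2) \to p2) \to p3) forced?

u0: does not force it — u0 \nVdash (((p3 \to p2) \to (p3 \to p1)) \lor p1) \land (((p3 \land p2) \to p2) \to p3) since u0 fails ((p3 \to p2) \to (p3 \to p1)) \lor p1.
u1: does not force it — u1 \nVdash (((p3 \to p2) \to (p3 \to p1)) \lor p1) \land (((p3 \land p2) \to p2) \to p3) since u1 fails ((p3 \to p2) \to (p3 \to p1)) \lor p1.
u2: forces it.
u3: forces it.
Worlds forcing the formula: {u2, u3}.

2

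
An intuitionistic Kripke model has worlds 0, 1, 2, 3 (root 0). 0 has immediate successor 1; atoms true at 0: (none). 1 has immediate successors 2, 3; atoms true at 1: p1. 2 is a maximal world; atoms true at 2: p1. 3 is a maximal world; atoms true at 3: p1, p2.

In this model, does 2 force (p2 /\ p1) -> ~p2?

2 ||- (p2 /\ p1) -> ~p2 vacuously: no world accessible from 2 forces the antecedent p2 /\ p1.

Yes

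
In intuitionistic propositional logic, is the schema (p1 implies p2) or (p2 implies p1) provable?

No

This is the Gödel–Dummett linearity axiom, which is not intuitionistically valid.
A Kripke countermodel: worlds 0, 1, 2; order generated by 0 <= 1, 0 <= 2; atoms true at each world — 0:{}; 1:{p1}; 2:{p2}.
0 does not force (p1 implies p2) or (p2 implies p1): neither disjunct is forced at 0.
0 does not force p1 implies p2: at the accessible world 1, 1 forces p1 but 1 does not force p2.
1 lacks atom p2, so 1 does not force p2.
So the root 0 does not force the formula.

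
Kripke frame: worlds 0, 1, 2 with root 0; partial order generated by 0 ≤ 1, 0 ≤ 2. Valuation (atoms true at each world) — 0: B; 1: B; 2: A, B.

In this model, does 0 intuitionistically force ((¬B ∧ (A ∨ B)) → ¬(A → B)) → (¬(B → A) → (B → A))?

0 ⊮ ((¬B ∧ (A ∨ B)) → ¬(A → B)) → (¬(B → A) → (B → A)): already at 0 itself, 0 ⊩ (¬B ∧ (A ∨ B)) → ¬(A → B) but 0 ⊮ ¬(B → A) → (B → A).
0 ⊮ ¬(B → A) → (B → A): at the accessible world 1, 1 ⊩ ¬(B → A) but 1 ⊮ B → A.
1 ⊮ B → A: already at 1 itself, 1 ⊩ B but 1 ⊮ A.
1 lacks atom A, so 1 ⊮ A.

No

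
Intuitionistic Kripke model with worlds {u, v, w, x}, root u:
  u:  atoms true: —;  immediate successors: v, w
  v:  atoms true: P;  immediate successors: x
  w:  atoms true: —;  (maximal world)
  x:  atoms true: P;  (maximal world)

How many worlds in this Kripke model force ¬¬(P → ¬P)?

1

u: does not force it — u ⊮ ¬¬(P → ¬P) since v is accessible from u and v ⊩ ¬(P → ¬P).
v: does not force it.
w: forces it.
x: does not force it.
Worlds forcing the formula: {w}.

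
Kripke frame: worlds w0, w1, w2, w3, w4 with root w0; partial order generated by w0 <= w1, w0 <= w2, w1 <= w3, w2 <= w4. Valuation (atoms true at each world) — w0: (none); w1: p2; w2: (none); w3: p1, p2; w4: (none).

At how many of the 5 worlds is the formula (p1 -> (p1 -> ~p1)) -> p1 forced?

w0: does not force it — w0 ||-/- (p1 -> (p1 -> ~p1)) -> p1: at the accessible world w2, w2 ||- p1 -> (p1 -> ~p1) but w2 ||-/- p1.
w1: forces it.
w2: does not force it — w2 ||-/- (p1 -> (p1 -> ~p1)) -> p1: already at w2 itself, w2 ||- p1 -> (p1 -> ~p1) but w2 ||-/- p1.
w3: forces it.
w4: does not force it — w4 ||-/- (p1 -> (p1 -> ~p1)) -> p1: already at w4 itself, w4 ||- p1 -> (p1 -> ~p1) but w4 ||-/- p1.
Worlds forcing the formula: {w1, w3}.

2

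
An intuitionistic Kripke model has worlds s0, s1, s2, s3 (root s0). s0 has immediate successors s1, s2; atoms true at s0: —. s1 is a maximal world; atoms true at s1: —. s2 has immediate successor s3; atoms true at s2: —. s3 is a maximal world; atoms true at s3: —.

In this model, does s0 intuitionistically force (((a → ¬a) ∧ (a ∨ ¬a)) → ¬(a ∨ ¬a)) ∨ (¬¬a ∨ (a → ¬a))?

s0 ⊩ (((a → ¬a) ∧ (a ∨ ¬a)) → ¬(a ∨ ¬a)) ∨ (¬¬a ∨ (a → ¬a)) via the disjunct ¬¬a ∨ (a → ¬a).

Yes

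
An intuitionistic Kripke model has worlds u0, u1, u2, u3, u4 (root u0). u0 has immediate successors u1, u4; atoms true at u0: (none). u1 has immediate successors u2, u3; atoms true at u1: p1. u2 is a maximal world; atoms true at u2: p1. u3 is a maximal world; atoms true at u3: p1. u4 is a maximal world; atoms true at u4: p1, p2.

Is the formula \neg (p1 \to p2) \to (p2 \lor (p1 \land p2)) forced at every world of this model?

Not every world: u0 \nVdash \neg (p1 \to p2) \to (p2 \lor (p1 \land p2)).
u0 \nVdash \neg (p1 \to p2) \to (p2 \lor (p1 \land p2)): at the accessible world u1, u1 \Vdash \neg (p1 \to p2) but u1 \nVdash p2 \lor (p1 \land p2).
u1 \nVdash p2 \lor (p1 \land p2): neither disjunct is forced at u1.

No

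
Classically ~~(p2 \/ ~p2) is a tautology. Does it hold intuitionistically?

Yes

This is the double negation of excluded middle, which is intuitionistically derivable.
Assuming ~(p2 \/ ~p2): from p2 we'd get p2 \/ ~p2, so ~p2; but then p2 \/ ~p2 again — contradiction. Hence ~~(p2 \/ ~p2).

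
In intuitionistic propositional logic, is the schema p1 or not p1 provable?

No

This is the law of excluded middle, which is not intuitionistically valid.
A Kripke countermodel: worlds a, b; order generated by a <= b; atoms true at each world — a:{}; b:{p1}.
a does not force p1 or not p1: neither disjunct is forced at a.
a lacks atom p1, so a does not force p1.
So the root a does not force the formula.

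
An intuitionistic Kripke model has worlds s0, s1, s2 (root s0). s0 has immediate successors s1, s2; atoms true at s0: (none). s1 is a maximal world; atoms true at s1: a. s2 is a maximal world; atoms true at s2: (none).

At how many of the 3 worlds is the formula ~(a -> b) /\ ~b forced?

1

s0: does not force it — s0 ||-/- ~(a -> b) /\ ~b since s0 fails ~(a -> b).
s1: forces it.
s2: does not force it — s2 ||-/- ~(a -> b) /\ ~b since s2 fails ~(a -> b).
Worlds forcing the formula: {s1}.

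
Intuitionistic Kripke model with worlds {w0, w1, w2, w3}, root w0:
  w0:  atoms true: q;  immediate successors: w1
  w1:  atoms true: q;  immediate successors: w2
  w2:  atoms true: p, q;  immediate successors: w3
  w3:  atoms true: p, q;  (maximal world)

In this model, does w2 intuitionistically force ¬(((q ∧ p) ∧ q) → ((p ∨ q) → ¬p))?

Yes

w2 ⊩ ¬(((q ∧ p) ∧ q) → ((p ∨ q) → ¬p)): no world accessible from w2 forces ((q ∧ p) ∧ q) → ((p ∨ q) → ¬p).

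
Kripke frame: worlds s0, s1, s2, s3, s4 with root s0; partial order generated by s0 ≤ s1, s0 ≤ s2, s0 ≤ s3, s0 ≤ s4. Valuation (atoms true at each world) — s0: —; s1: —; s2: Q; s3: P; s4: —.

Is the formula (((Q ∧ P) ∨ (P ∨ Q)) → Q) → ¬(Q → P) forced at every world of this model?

No

Not every world: s0 ⊮ (((Q ∧ P) ∨ (P ∨ Q)) → Q) → ¬(Q → P).
s0 ⊮ (((Q ∧ P) ∨ (P ∨ Q)) → Q) → ¬(Q → P): at the accessible world s1, s1 ⊩ ((Q ∧ P) ∨ (P ∨ Q)) → Q but s1 ⊮ ¬(Q → P).
s1 ⊮ ¬(Q → P) since s1 is accessible from s1 and s1 ⊩ Q → P.
s1 ⊩ Q → P vacuously: no world accessible from s1 forces the antecedent Q.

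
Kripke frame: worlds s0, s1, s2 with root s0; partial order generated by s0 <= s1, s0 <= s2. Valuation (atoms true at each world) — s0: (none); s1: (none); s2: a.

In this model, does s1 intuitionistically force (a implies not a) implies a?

No

s1 does not force (a implies not a) implies a: already at s1 itself, s1 forces a implies not a but s1 does not force a.
s1 lacks atom a, so s1 does not force a.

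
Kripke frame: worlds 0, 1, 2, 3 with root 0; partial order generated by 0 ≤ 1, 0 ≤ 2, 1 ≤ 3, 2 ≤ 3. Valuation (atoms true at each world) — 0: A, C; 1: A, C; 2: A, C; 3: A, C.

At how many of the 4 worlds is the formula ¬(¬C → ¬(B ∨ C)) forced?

0

0: does not force it — 0 ⊮ ¬(¬C → ¬(B ∨ C)) since 0 is accessible from 0 and 0 ⊩ ¬C → ¬(B ∨ C).
1: does not force it.
2: does not force it.
3: does not force it.
Worlds forcing the formula: { }.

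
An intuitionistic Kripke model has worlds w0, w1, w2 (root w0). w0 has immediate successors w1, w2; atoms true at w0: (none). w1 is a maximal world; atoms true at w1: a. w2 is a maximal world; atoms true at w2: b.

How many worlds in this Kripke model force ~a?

1

w0: does not force it — w0 ||-/- ~a since w1 is accessible from w0 and w1 ||- a.
w1: does not force it — w1 ||-/- ~a since w1 is accessible from w1 and w1 ||- a.
w2: forces it.
Worlds forcing the formula: {w2}.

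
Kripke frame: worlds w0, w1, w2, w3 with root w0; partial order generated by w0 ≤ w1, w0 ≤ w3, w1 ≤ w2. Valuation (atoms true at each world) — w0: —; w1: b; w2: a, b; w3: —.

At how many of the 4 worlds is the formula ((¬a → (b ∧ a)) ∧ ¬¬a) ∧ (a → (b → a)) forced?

w0: does not force it — w0 ⊮ ((¬a → (b ∧ a)) ∧ ¬¬a) ∧ (a → (b → a)) since w0 fails (¬a → (b ∧ a)) ∧ ¬¬a.
w1: forces it.
w2: forces it.
w3: does not force it — w3 ⊮ ((¬a → (b ∧ a)) ∧ ¬¬a) ∧ (a → (b → a)) since w3 fails (¬a → (b ∧ a)) ∧ ¬¬a.
Worlds forcing the formula: {w1, w2}.

2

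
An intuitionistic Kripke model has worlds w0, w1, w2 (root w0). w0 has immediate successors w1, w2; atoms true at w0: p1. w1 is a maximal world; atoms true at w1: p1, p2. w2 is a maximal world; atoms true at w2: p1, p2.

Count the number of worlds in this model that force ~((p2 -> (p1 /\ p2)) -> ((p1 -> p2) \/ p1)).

w0: does not force it — w0 ||-/- ~((p2 -> (p1 /\ p2)) -> ((p1 -> p2) \/ p1)) since w0 is accessible from w0 and w0 ||- (p2 -> (p1 /\ p2)) -> ((p1 -> p2) \/ p1).
w1: does not force it.
w2: does not force it.
Worlds forcing the formula: { }.

0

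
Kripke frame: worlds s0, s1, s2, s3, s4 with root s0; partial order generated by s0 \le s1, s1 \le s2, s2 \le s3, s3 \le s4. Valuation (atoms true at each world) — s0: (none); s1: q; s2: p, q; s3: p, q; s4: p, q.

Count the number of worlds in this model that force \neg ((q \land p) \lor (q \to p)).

0

s0: does not force it — s0 \nVdash \neg ((q \land p) \lor (q \to p)) since s2 is accessible from s0 and s2 \Vdash (q \land p) \lor (q \to p).
s1: does not force it — s1 \nVdash \neg ((q \land p) \lor (q \to p)) since s2 is accessible from s1 and s2 \Vdash (q \land p) \lor (q \to p).
s2: does not force it — s2 \nVdash \neg ((q \land p) \lor (q \to p)) since s2 is accessible from s2 and s2 \Vdash (q \land p) \lor (q \to p).
s3: does not force it.
s4: does not force it.
Worlds forcing the formula: { }.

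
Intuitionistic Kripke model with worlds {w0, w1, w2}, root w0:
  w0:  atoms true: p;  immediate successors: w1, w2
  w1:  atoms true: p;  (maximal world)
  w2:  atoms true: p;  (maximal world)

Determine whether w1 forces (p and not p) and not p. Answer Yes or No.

No

w1 does not force (p and not p) and not p since w1 fails p and not p.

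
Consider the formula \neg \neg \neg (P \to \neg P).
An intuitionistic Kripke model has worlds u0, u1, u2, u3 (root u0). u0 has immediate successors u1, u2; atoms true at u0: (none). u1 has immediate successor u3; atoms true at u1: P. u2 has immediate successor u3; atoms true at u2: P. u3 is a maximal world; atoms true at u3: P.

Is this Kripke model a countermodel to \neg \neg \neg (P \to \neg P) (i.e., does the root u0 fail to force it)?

u0 \Vdash \neg \neg \neg (P \to \neg P): no world accessible from u0 forces \neg \neg (P \to \neg P).
So the root u0 forces \neg \neg \neg (P \to \neg P); the model is not a countermodel.

No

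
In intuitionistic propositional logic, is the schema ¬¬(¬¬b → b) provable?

This is the double negation of double-negation elimination, which is intuitionistically derivable.
By Glivenko's theorem the double negation of any classical propositional tautology is intuitionistically provable; ¬¬b → b is classically a tautology.

Yes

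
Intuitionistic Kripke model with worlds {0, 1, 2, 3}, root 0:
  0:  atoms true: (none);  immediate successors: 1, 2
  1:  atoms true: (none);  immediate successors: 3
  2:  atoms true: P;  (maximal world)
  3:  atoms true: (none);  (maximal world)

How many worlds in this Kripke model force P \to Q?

0: does not force it — 0 \nVdash P \to Q: at the accessible world 2, 2 \Vdash P but 2 \nVdash Q.
1: forces it.
2: does not force it — 2 \nVdash P \to Q: already at 2 itself, 2 \Vdash P but 2 \nVdash Q.
3: forces it.
Worlds forcing the formula: {1, 3}.

2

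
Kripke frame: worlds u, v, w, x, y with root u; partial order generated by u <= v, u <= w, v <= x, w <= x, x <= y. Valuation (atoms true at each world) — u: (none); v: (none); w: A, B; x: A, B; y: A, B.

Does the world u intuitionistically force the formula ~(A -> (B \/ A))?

No

u ||-/- ~(A -> (B \/ A)) since u is accessible from u and u ||- A -> (B \/ A).
u ||- A -> (B \/ A): every world accessible from u that forces A (namely w, x, y) also forces B \/ A.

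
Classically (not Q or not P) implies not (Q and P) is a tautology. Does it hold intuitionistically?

This is a constructively valid De Morgan direction (disjunction of negations to negated conjunction), which is intuitionistically derivable.
If not Q holds at a world then no accessible world forces Q, hence none forces Q and P; likewise for not P.

Yes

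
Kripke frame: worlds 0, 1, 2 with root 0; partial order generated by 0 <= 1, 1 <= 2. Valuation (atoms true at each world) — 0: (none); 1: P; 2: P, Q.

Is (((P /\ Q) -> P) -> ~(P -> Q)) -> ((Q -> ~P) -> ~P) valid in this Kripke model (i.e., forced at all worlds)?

Yes

0 ||- (((P /\ Q) -> P) -> ~(P -> Q)) -> ((Q -> ~P) -> ~P) vacuously: no world accessible from 0 forces the antecedent ((P /\ Q) -> P) -> ~(P -> Q).
Since the root 0 forces (((P /\ Q) -> P) -> ~(P -> Q)) -> ((Q -> ~P) -> ~P) and forcing is persistent (monotone upward), every world forces it.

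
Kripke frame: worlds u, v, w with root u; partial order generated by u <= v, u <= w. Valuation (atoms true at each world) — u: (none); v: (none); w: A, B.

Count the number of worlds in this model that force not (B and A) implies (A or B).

u: does not force it — u does not force not (B and A) implies (A or B): at the accessible world v, v forces not (B and A) but v does not force A or B.
v: does not force it — v does not force not (B and A) implies (A or B): already at v itself, v forces not (B and A) but v does not force A or B.
w: forces it.
Worlds forcing the formula: {w}.

1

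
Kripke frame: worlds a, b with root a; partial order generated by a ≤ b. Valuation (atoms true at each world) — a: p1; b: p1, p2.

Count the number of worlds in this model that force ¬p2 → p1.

a: forces it.
b: forces it.
Worlds forcing the formula: {a, b}.

2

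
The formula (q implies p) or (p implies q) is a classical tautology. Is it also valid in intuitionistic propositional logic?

This is the Gödel–Dummett linearity axiom, which is not intuitionistically valid.
A Kripke countermodel: worlds s0, s1, s2; order generated by s0 <= s1, s0 <= s2; atoms true at each world — s0:{}; s1:{q}; s2:{p}.
s0 does not force (q implies p) or (p implies q): neither disjunct is forced at s0.
s0 does not force q implies p: at the accessible world s1, s1 forces q but s1 does not force p.
s1 lacks atom p, so s1 does not force p.
So the root s0 does not force the formula.

No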